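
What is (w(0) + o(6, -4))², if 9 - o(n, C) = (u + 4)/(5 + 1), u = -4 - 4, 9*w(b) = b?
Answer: 841/9 ≈ 93.444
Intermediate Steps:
w(b) = b/9
u = -8
o(n, C) = 29/3 (o(n, C) = 9 - (-8 + 4)/(5 + 1) = 9 - (-4)/6 = 9 - 1*(-⅔) = 9 + ⅔ = 29/3)
(w(0) + o(6, -4))² = ((⅑)*0 + 29/3)² = (0 + 29/3)² = (29/3)² = 841/9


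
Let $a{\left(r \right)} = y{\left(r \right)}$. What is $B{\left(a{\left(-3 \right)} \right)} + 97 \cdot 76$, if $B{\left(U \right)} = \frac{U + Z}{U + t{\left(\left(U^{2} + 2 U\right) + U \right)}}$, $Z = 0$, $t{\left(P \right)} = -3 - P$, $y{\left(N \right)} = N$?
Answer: $\frac{14745}{2} \approx 7372.5$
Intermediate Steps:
$a{\left(r \right)} = r$
$B{\left(U \right)} = \frac{U}{-3 - U^{2} - 2 U}$ ($B{\left(U \right)} = \frac{U + 0}{U - \left(3 + U^{2} + 3 U\right)} = \frac{U}{U - \left(3 + U^{2} + 3 U\right)} = \frac{U}{-3 - U^{2} - 2 U}$)
$B{\left(a{\left(-3 \right)} \right)} + 97 \cdot 76 = \left(-1\right) \left(-3\right) \frac{1}{3 - -3 - 3 \left(3 - 3\right)} + 97 \cdot 76 = \left(-1\right) \left(-3\right) \frac{1}{3 + 3 - 0} + 7372 = \left(-1\right) \left(-3\right) \frac{1}{3 + 3 + 0} + 7372 = \left(-1\right) \left(-3\right) \frac{1}{6} + 7372 = \frac{1}{2} + 7372 = \frac{14745}{2}$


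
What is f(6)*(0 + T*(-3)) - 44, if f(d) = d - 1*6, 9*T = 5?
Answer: -44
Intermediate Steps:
T = 5/9 (T = (⅑)*5 = 5/9 ≈ 0.55556)
f(d) = -6 + d (f(d) = d - 6 = -6 + d)
f(6)*(0 + T*(-3)) - 44 = (-6 + 6)*(0 + (5/9)*(-3)) - 44 = 0*(0 - 5/3) - 44 = 0*(-5/3) - 44 = 0 - 44 = -44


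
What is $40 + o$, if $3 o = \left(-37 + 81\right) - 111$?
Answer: $\frac{53}{3} \approx 17.667$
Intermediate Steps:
$o = - \frac{67}{3}$ ($o = \frac{\left(-37 + 81\right) - 111}{3} = \frac{44 - 111}{3} = \frac{1}{3} \left(-67\right) = - \frac{67}{3} \approx -22.333$)
$40 + o = 40 - \frac{67}{3} = \frac{53}{3}$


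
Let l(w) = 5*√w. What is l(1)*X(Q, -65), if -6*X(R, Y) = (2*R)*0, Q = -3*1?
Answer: 0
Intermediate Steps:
Q = -3
X(R, Y) = 0 (X(R, Y) = -2*R*0/6 = -⅙*0 = 0)
l(1)*X(Q, -65) = (5*√1)*0 = (5*1)*0 = 5*0 = 0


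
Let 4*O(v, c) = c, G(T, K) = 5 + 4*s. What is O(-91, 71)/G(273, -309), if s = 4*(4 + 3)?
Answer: 71/468 ≈ 0.15171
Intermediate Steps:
s = 28 (s = 4*7 = 28)
G(T, K) = 117 (G(T, K) = 5 + 4*28 = 5 + 112 = 117)
O(v, c) = c/4
O(-91, 71)/G(273, -309) = ((1/4)*71)/117 = (71/4)*(1/117) = 71/468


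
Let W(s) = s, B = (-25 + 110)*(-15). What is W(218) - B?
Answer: 1493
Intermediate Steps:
B = -1275 (B = 85*(-15) = -1275)
W(218) - B = 218 - 1*(-1275) = 218 + 1275 = 1493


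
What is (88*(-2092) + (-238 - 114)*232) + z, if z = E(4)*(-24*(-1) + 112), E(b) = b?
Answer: -265216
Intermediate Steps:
z = 544 (z = 4*(-24*(-1) + 112) = 4*(24 + 112) = 4*136 = 544)
(88*(-2092) + (-238 - 114)*232) + z = (88*(-2092) + (-238 - 114)*232) + 544 = (-184096 - 352*232) + 544 = (-184096 - 81664) + 544 = -265760 + 544 = -265216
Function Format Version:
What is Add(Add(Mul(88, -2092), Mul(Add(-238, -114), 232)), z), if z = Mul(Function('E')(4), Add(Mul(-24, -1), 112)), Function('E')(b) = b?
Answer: -265216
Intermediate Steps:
z = 544 (z = Mul(4, Add(Mul(-24, -1), 112)) = Mul(4, Add(24, 112)) = Mul(4, 136) = 544)
Add(Add(Mul(88, -2092), Mul(Add(-238, -114), 232)), z) = Add(Add(Mul(88, -2092), Mul(Add(-238, -114), 232)), 544) = Add(Add(-184096, Mul(-352, 232)), 544) = Add(Add(-184096, -81664), 544) = Add(-265760, 544) = -265216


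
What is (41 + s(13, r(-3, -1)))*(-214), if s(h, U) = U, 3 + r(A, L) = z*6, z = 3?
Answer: -11984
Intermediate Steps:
r(A, L) = 15 (r(A, L) = -3 + 3*6 = -3 + 18 = 15)
(41 + s(13, r(-3, -1)))*(-214) = (41 + 15)*(-214) = 56*(-214) = -11984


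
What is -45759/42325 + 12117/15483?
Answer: -65211524/218439325 ≈ -0.29853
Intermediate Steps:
-45759/42325 + 12117/15483 = -45759*1/42325 + 12117*(1/15483) = -45759/42325 + 4039/5161 = -65211524/218439325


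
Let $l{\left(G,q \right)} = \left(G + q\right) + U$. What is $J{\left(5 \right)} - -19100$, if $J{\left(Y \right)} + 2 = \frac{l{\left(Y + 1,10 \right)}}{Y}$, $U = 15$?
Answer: $\frac{95521}{5} \approx 19104.0$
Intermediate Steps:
$l{\left(G,q \right)} = 15 + G + q$ ($l{\left(G,q \right)} = \left(G + q\right) + 15 = 15 + G + q$)
$J{\left(Y \right)} = -2 + \frac{26 + Y}{Y}$ ($J{\left(Y \right)} = -2 + \frac{15 + \left(Y + 1\right) + 10}{Y} = -2 + \frac{15 + \left(1 + Y\right) + 10}{Y} = -2 + \frac{26 + Y}{Y}$)
$J{\left(5 \right)} - -19100 = \frac{26 - 5}{5} - -19100 = \frac{26 - 5}{5} + 19100 = \frac{1}{5} \cdot 21 + 19100 = \frac{21}{5} + 19100 = \frac{95521}{5}$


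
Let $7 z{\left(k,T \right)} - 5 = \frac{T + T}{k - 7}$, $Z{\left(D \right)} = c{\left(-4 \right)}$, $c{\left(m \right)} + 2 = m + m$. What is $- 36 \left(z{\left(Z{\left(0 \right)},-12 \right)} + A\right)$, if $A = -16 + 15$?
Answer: $\frac{360}{119} \approx 3.0252$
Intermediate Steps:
$c{\left(m \right)} = -2 + 2 m$ ($c{\left(m \right)} = -2 + \left(m + m\right) = -2 + 2 m$)
$A = -1$
$Z{\left(D \right)} = -10$ ($Z{\left(D \right)} = -2 + 2 \left(-4\right) = -2 - 8 = -10$)
$z{\left(k,T \right)} = \frac{5}{7} + \frac{2 T}{7 \left(-7 + k\right)}$ ($z{\left(k,T \right)} = \frac{5}{7} + \frac{\left(T + T\right) \frac{1}{k - 7}}{7} = \frac{5}{7} + \frac{2 T \frac{1}{-7 + k}}{7} = \frac{5}{7} + \frac{2 T}{7 \left(-7 + k\right)}$)
$- 36 \left(z{\left(Z{\left(0 \right)},-12 \right)} + A\right) = - 36 \left(\frac{-35 + 2 \left(-12\right) + 5 \left(-10\right)}{7 \left(-7 - 10\right)} - 1\right) = - 36 \left(\frac{-35 - 24 - 50}{7 \left(-17\right)} - 1\right) = - 36 \left(\frac{1}{7} \left(- \frac{1}{17}\right) \left(-109\right) - 1\right) = - 36 \left(\frac{109}{119} - 1\right) = \left(-36\right) \left(- \frac{10}{119}\right) = \frac{360}{119}$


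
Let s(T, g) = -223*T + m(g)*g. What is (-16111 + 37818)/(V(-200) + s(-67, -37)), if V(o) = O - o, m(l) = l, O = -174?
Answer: 21707/16336 ≈ 1.3288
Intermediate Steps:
V(o) = -174 - o
s(T, g) = g**2 - 223*T (s(T, g) = -223*T + g*g = -223*T + g**2 = g**2 - 223*T)
(-16111 + 37818)/(V(-200) + s(-67, -37)) = (-16111 + 37818)/((-174 - 1*(-200)) + ((-37)**2 - 223*(-67))) = 21707/((-174 + 200) + (1369 + 14941)) = 21707/(26 + 16310) = 21707/16336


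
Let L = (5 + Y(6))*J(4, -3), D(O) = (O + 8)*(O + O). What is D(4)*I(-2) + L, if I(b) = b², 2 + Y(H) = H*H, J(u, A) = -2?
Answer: 306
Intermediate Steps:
Y(H) = -2 + H² (Y(H) = -2 + H*H = -2 + H²)
D(O) = 2*O*(8 + O) (D(O) = (8 + O)*(2*O) = 2*O*(8 + O))
L = -78 (L = (5 + (-2 + 6²))*(-2) = (5 + (-2 + 36))*(-2) = (5 + 34)*(-2) = 39*(-2) = -78)
D(4)*I(-2) + L = (2*4*(8 + 4))*(-2)² - 78 = (2*4*12)*4 - 78 = 96*4 - 78 = 384 - 78 = 306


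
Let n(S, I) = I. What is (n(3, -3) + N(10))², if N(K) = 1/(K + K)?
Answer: 3481/400 ≈ 8.7025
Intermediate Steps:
N(K) = 1/(2*K)
(n(3, -3) + N(10))² = (-3 + (½)/10)² = (-3 + (½)*(⅒))² = (-3 + 1/20)² = (-59/20)² = 3481/400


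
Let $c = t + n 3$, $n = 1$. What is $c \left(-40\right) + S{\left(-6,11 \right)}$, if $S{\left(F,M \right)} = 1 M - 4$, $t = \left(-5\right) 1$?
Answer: $87$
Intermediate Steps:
$t = -5$
$S{\left(F,M \right)} = -4 + M$ ($S{\left(F,M \right)} = M - 4 = -4 + M$)
$c = -2$ ($c = -5 + 1 \cdot 3 = -5 + 3 = -2$)
$c \left(-40\right) + S{\left(-6,11 \right)} = \left(-2\right) \left(-40\right) + \left(-4 + 11\right) = 80 + 7 = 87$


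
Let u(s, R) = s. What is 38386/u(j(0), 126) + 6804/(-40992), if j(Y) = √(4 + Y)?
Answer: 9366103/488 ≈ 19193.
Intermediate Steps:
38386/u(j(0), 126) + 6804/(-40992) = 38386/(√(4 + 0)) + 6804/(-40992) = 38386/(√4) + 6804*(-1/40992) = 38386/2 - 81/488 = 38386*(½) - 81/488 = 19193 - 81/488 = 9366103/488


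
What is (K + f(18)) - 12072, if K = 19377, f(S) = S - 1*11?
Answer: 7312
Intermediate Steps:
f(S) = -11 + S (f(S) = S - 11 = -11 + S)
(K + f(18)) - 12072 = (19377 + (-11 + 18)) - 12072 = (19377 + 7) - 12072 = 19384 - 12072 = 7312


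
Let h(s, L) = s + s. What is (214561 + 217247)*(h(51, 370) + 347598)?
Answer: 150139641600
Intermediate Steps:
h(s, L) = 2*s
(214561 + 217247)*(h(51, 370) + 347598) = (214561 + 217247)*(2*51 + 347598) = 431808*(102 + 347598) = 431808*347700 = 150139641600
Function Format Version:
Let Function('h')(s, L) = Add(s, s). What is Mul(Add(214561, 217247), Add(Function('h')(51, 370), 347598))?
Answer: 150139641600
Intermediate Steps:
Function('h')(s, L) = Mul(2, s)
Mul(Add(214561, 217247), Add(Function('h')(51, 370), 347598)) = Mul(Add(214561, 217247), Add(Mul(2, 51), 347598)) = Mul(431808, Add(102, 347598)) = Mul(431808, 347700) = 150139641600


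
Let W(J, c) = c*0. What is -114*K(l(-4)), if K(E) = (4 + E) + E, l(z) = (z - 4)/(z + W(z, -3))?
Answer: -912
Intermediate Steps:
W(J, c) = 0
l(z) = (-4 + z)/z (l(z) = (z - 4)/(z + 0) = (-4 + z)/z)
K(E) = 4 + 2*E
-114*K(l(-4)) = -114*(4 + 2*((-4 - 4)/(-4))) = -114*(4 + 2*(-¼*(-8))) = -114*(4 + 2*2) = -114*(4 + 4) = -114*8 = -912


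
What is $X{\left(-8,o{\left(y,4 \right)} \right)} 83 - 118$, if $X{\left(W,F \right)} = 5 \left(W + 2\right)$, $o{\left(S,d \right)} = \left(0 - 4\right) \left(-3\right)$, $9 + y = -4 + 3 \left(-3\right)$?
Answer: $-2608$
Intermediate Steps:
$y = -22$ ($y = -9 + \left(-4 + 3 \left(-3\right)\right) = -9 - 13 = -22$)
$o{\left(S,d \right)} = 12$ ($o{\left(S,d \right)} = \left(-4\right) \left(-3\right) = 12$)
$X{\left(W,F \right)} = 10 + 5 W$ ($X{\left(W,F \right)} = 5 \left(2 + W\right) = 10 + 5 W$)
$X{\left(-8,o{\left(y,4 \right)} \right)} 83 - 118 = \left(10 + 5 \left(-8\right)\right) 83 - 118 = \left(10 - 40\right) 83 - 118 = \left(-30\right) 83 - 118 = -2490 - 118 = -2608$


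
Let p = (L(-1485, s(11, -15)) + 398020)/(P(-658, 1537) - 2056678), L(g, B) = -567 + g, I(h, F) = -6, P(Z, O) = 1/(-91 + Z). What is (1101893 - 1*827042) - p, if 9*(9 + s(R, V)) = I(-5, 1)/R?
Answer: 423395020583405/1540451823 ≈ 2.7485e+5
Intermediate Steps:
s(R, V) = -9 - 2/(3*R) (s(R, V) = -9 + (-6/R)/9 = -9 - 2/(3*R))
p = -296580032/1540451823 (p = ((-567 - 1485) + 398020)/(1/(-91 - 658) - 2056678) = (-2052 + 398020)/(1/(-749) - 2056678) = 395968/(-1/749 - 2056678) = 395968/(-1540451823/749) = 395968*(-749/1540451823) = -296580032/1540451823 ≈ -0.19253)
(1101893 - 1*827042) - p = (1101893 - 1*827042) - 1*(-296580032/1540451823) = (1101893 - 827042) + 296580032/1540451823 = 274851 + 296580032/1540451823 = 423395020583405/1540451823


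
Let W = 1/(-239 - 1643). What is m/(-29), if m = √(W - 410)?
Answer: -I*√1452190722/54578 ≈ -0.69822*I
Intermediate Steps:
W = -1/1882 (W = 1/(-1882) = -1/1882 ≈ -0.00053135)
m = I*√1452190722/1882 (m = √(-1/1882 - 410) = √(-771621/1882) = I*√1452190722/1882 ≈ 20.248*I)
m/(-29) = (I*√1452190722/1882)/(-29) = (I*√1452190722/1882)*(-1/29) = -I*√1452190722/54578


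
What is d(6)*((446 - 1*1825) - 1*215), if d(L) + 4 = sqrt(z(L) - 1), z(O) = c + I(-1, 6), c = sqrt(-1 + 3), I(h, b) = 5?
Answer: 6376 - 1594*sqrt(4 + sqrt(2)) ≈ 2667.0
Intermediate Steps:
c = sqrt(2) ≈ 1.4142
z(O) = 5 + sqrt(2) (z(O) = sqrt(2) + 5 = 5 + sqrt(2))
d(L) = -4 + sqrt(4 + sqrt(2)) (d(L) = -4 + sqrt((5 + sqrt(2)) - 1) = -4 + sqrt(4 + sqrt(2)))
d(6)*((446 - 1*1825) - 1*215) = (-4 + sqrt(4 + sqrt(2)))*((446 - 1*1825) - 1*215) = (-4 + sqrt(4 + sqrt(2)))*((446 - 1825) - 215) = (-4 + sqrt(4 + sqrt(2)))*(-1379 - 215) = (-4 + sqrt(4 + sqrt(2)))*(-1594) = 6376 - 1594*sqrt(4 + sqrt(2))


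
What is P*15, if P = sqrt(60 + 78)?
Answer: 15*sqrt(138) ≈ 176.21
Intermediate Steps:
P = sqrt(138) ≈ 11.747
P*15 = sqrt(138)*15 = 15*sqrt(138)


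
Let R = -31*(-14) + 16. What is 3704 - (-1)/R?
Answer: 1666801/450 ≈ 3704.0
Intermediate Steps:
R = 450 (R = 434 + 16 = 450)
3704 - (-1)/R = 3704 - (-1)/450 = 3704 - 1*(-1/450) = 3704 + 1/450 = 1666801/450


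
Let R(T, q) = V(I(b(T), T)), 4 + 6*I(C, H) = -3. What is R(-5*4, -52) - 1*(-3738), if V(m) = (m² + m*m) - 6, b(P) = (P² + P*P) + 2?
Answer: 67225/18 ≈ 3734.7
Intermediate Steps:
b(P) = 2 + 2*P² (b(P) = (P² + P²) + 2 = 2*P² + 2 = 2 + 2*P²)
I(C, H) = -7/6 (I(C, H) = -⅔ + (⅙)*(-3) = -⅔ - ½ = -7/6)
V(m) = -6 + 2*m² (V(m) = (m² + m²) - 6 = 2*m² - 6 = -6 + 2*m²)
R(T, q) = -59/18 (R(T, q) = -6 + 2*(-7/6)² = -6 + 2*(49/36) = -6 + 49/18 = -59/18)
R(-5*4, -52) - 1*(-3738) = -59/18 - 1*(-3738) = -59/18 + 3738 = 67225/18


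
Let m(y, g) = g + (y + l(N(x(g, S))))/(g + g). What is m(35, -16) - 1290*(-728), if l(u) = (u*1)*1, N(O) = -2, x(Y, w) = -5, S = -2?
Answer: 30051295/32 ≈ 9.3910e+5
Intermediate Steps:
l(u) = u (l(u) = u*1 = u)
m(y, g) = g + (-2 + y)/(2*g) (m(y, g) = g + (y - 2)/(g + g) = g + (-2 + y)/((2*g)) = g + (-2 + y)*(1/(2*g)) = g + (-2 + y)/(2*g))
m(35, -16) - 1290*(-728) = (-1 + (-16)**2 + (1/2)*35)/(-16) - 1290*(-728) = -(-1 + 256 + 35/2)/16 + 939120 = -1/16*545/2 + 939120 = -545/32 + 939120 = 30051295/32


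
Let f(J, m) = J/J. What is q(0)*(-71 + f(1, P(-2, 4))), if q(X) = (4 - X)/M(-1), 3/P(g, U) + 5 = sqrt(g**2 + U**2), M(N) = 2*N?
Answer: 140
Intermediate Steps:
P(g, U) = 3/(-5 + sqrt(U**2 + g**2)) (P(g, U) = 3/(-5 + sqrt(g**2 + U**2)) = 3/(-5 + sqrt(U**2 + g**2)))
f(J, m) = 1
q(X) = -2 + X/2 (q(X) = (4 - X)/((2*(-1))) = (4 - X)/(-2) = (4 - X)*(-1/2) = -2 + X/2)
q(0)*(-71 + f(1, P(-2, 4))) = (-2 + (1/2)*0)*(-71 + 1) = (-2 + 0)*(-70) = -2*(-70) = 140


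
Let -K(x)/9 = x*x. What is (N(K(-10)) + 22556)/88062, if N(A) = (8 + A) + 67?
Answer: 21731/88062 ≈ 0.24677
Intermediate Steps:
K(x) = -9*x**2 (K(x) = -9*x*x = -9*x**2)
N(A) = 75 + A
(N(K(-10)) + 22556)/88062 = ((75 - 9*(-10)**2) + 22556)/88062 = ((75 - 9*100) + 22556)*(1/88062) = ((75 - 900) + 22556)*(1/88062) = (-825 + 22556)*(1/88062) = 21731*(1/88062) = 21731/88062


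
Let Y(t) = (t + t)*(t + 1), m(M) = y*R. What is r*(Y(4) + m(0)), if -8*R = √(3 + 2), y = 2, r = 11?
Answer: 440 - 11*√5/4 ≈ 433.85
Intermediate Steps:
R = -√5/8 (R = -√(3 + 2)/8 = -√5/8 ≈ -0.27951)
m(M) = -√5/4 (m(M) = 2*(-√5/8) = -√5/4)
Y(t) = 2*t*(1 + t) (Y(t) = (2*t)*(1 + t) = 2*t*(1 + t))
r*(Y(4) + m(0)) = 11*(2*4*(1 + 4) - √5/4) = 11*(2*4*5 - √5/4) = 11*(40 - √5/4) = 440 - 11*√5/4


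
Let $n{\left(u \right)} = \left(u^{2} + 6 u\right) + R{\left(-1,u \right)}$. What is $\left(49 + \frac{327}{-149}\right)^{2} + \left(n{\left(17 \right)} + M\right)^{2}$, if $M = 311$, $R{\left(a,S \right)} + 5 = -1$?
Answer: $\frac{10803156292}{22201} \approx 4.8661 \cdot 10^{5}$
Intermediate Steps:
$R{\left(a,S \right)} = -6$ ($R{\left(a,S \right)} = -5 - 1 = -6$)
$n{\left(u \right)} = -6 + u^{2} + 6 u$ ($n{\left(u \right)} = \left(u^{2} + 6 u\right) - 6 = -6 + u^{2} + 6 u$)
$\left(49 + \frac{327}{-149}\right)^{2} + \left(n{\left(17 \right)} + M\right)^{2} = \left(49 + \frac{327}{-149}\right)^{2} + \left(\left(-6 + 17^{2} + 6 \cdot 17\right) + 311\right)^{2} = \left(49 + 327 \left(- \frac{1}{149}\right)\right)^{2} + \left(\left(-6 + 289 + 102\right) + 311\right)^{2} = \left(49 - \frac{327}{149}\right)^{2} + \left(385 + 311\right)^{2} = \left(\frac{6974}{149}\right)^{2} + 696^{2} = \frac{48636676}{22201} + 484416 = \frac{10803156292}{22201}$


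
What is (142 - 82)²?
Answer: 3600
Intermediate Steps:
(142 - 82)² = 60² = 3600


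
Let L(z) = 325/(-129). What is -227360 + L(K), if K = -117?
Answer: -29329765/129 ≈ -2.2736e+5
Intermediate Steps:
L(z) = -325/129 (L(z) = 325*(-1/129) = -325/129)
-227360 + L(K) = -227360 - 325/129 = -29329765/129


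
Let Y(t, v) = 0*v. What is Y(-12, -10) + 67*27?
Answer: 1809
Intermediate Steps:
Y(t, v) = 0
Y(-12, -10) + 67*27 = 0 + 67*27 = 0 + 1809 = 1809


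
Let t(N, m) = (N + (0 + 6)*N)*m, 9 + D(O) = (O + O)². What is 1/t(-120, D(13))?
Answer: -1/560280 ≈ -1.7848e-6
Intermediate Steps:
D(O) = -9 + 4*O² (D(O) = -9 + (O + O)² = -9 + (2*O)² = -9 + 4*O²)
t(N, m) = 7*N*m (t(N, m) = (N + 6*N)*m = (7*N)*m = 7*N*m)
1/t(-120, D(13)) = 1/(7*(-120)*(-9 + 4*13²)) = 1/(7*(-120)*(-9 + 4*169)) = 1/(7*(-120)*(-9 + 676)) = 1/(7*(-120)*667) = 1/(-560280) = -1/560280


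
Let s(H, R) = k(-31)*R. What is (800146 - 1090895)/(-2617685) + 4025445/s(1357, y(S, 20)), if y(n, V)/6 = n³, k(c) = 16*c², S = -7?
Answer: -63663879173/3944453406880 ≈ -0.016140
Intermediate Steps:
y(n, V) = 6*n³
s(H, R) = 15376*R (s(H, R) = (16*(-31)²)*R = (16*961)*R = 15376*R)
(800146 - 1090895)/(-2617685) + 4025445/s(1357, y(S, 20)) = (800146 - 1090895)/(-2617685) + 4025445/((15376*(6*(-7)³))) = -290749*(-1/2617685) + 4025445/((15376*(6*(-343)))) = 290749/2617685 + 4025445/((15376*(-2058))) = 290749/2617685 + 4025445/(-31643808) = 290749/2617685 + 4025445*(-1/31643808) = 290749/2617685 - 1341815/10547936 = -63663879173/3944453406880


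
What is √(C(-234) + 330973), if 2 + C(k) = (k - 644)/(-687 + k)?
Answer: √280743980649/921 ≈ 575.30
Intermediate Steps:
C(k) = -2 + (-644 + k)/(-687 + k) (C(k) = -2 + (k - 644)/(-687 + k) = -2 + (-644 + k)/(-687 + k))
√(C(-234) + 330973) = √((730 - 1*(-234))/(-687 - 234) + 330973) = √((730 + 234)/(-921) + 330973) = √(-1/921*964 + 330973) = √(-964/921 + 330973) = √(304825169/921) = √280743980649/921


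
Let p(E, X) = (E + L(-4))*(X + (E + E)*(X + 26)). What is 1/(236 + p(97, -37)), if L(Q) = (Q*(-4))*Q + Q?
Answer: -1/62723 ≈ -1.5943e-5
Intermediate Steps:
L(Q) = Q - 4*Q**2 (L(Q) = (-4*Q)*Q + Q = -4*Q**2 + Q = Q - 4*Q**2)
p(E, X) = (-68 + E)*(X + 2*E*(26 + X)) (p(E, X) = (E - 4*(1 - 4*(-4)))*(X + (E + E)*(X + 26)) = (E - 4*(1 + 16))*(X + (2*E)*(26 + X)) = (E - 4*17)*(X + 2*E*(26 + X)) = (E - 68)*(X + 2*E*(26 + X)) = (-68 + E)*(X + 2*E*(26 + X)))
1/(236 + p(97, -37)) = 1/(236 + (-3536*97 - 68*(-37) + 52*97**2 - 135*97*(-37) + 2*(-37)*97**2)) = 1/(236 + (-342992 + 2516 + 52*9409 + 484515 + 2*(-37)*9409)) = 1/(236 + (-342992 + 2516 + 489268 + 484515 - 696266)) = 1/(236 - 62959) = 1/(-62723) = -1/62723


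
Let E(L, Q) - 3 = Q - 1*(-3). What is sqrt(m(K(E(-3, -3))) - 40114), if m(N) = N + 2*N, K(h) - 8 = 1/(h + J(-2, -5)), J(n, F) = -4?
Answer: I*sqrt(40093) ≈ 200.23*I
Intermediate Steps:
E(L, Q) = 6 + Q (E(L, Q) = 3 + (Q - 1*(-3)) = 3 + (Q + 3) = 3 + (3 + Q) = 6 + Q)
K(h) = 8 + 1/(-4 + h) (K(h) = 8 + 1/(h - 4) = 8 + 1/(-4 + h))
m(N) = 3*N
sqrt(m(K(E(-3, -3))) - 40114) = sqrt(3*((-31 + 8*(6 - 3))/(-4 + (6 - 3))) - 40114) = sqrt(3*((-31 + 8*3)/(-4 + 3)) - 40114) = sqrt(3*((-31 + 24)/(-1)) - 40114) = sqrt(3*(-1*(-7)) - 40114) = sqrt(3*7 - 40114) = sqrt(21 - 40114) = sqrt(-40093) = I*sqrt(40093)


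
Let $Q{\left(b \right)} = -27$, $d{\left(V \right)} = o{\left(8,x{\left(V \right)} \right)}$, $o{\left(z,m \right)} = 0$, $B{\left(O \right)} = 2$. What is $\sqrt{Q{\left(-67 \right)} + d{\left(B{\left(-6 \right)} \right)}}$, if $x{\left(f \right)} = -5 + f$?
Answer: $3 i \sqrt{3} \approx 5.1962 i$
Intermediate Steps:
$d{\left(V \right)} = 0$
$\sqrt{Q{\left(-67 \right)} + d{\left(B{\left(-6 \right)} \right)}} = \sqrt{-27 + 0} = \sqrt{-27} = 3 i \sqrt{3}$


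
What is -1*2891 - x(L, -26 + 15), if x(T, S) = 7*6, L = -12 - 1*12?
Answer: -2933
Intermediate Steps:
L = -24 (L = -12 - 12 = -24)
x(T, S) = 42
-1*2891 - x(L, -26 + 15) = -1*2891 - 1*42 = -2891 - 42 = -2933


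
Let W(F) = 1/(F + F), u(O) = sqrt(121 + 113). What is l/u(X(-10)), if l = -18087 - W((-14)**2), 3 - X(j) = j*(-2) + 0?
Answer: -7090105*sqrt(26)/30576 ≈ -1182.4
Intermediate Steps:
X(j) = 3 + 2*j (X(j) = 3 - (j*(-2) + 0) = 3 - (-2*j + 0) = 3 - (-2)*j = 3 + 2*j)
u(O) = 3*sqrt(26) (u(O) = sqrt(234) = 3*sqrt(26))
W(F) = 1/(2*F)
l = -7090105/392 (l = -18087 - 1/(2*((-14)**2)) = -18087 - 1/(2*196) = -18087 - 1*1/392 = -18087 - 1/392 = -7090105/392 ≈ -18087.)
l/u(X(-10)) = -7090105*sqrt(26)/78/392 = -7090105*sqrt(26)/30576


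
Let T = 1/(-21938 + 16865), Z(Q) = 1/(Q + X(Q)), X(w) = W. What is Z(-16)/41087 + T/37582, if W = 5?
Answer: -191105443/86167177572102 ≈ -2.2178e-6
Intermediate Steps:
X(w) = 5
Z(Q) = 1/(5 + Q) (Z(Q) = 1/(Q + 5) = 1/(5 + Q))
T = -1/5073 (T = 1/(-5073) = -1/5073 ≈ -0.00019712)
Z(-16)/41087 + T/37582 = 1/((5 - 16)*41087) - 1/5073/37582 = (1/41087)/(-11) - 1/5073*1/37582 = -1/11*1/41087 - 1/190653486 = -1/451957 - 1/190653486 = -191105443/86167177572102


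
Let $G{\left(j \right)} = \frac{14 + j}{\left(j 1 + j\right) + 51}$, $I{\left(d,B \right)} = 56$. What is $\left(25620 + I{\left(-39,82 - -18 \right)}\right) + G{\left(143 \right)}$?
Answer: $\frac{8652969}{337} \approx 25676.0$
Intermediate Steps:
$G{\left(j \right)} = \frac{14 + j}{51 + 2 j}$ ($G{\left(j \right)} = \frac{14 + j}{\left(j + j\right) + 51} = \frac{14 + j}{2 j + 51} = \frac{14 + j}{51 + 2 j}$)
$\left(25620 + I{\left(-39,82 - -18 \right)}\right) + G{\left(143 \right)} = \left(25620 + 56\right) + \frac{14 + 143}{51 + 2 \cdot 143} = 25676 + \frac{1}{51 + 286} \cdot 157 = 25676 + \frac{1}{337} \cdot 157 = 25676 + \frac{157}{337} = \frac{8652969}{337}$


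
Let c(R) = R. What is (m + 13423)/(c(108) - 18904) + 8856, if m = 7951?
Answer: 83218001/9398 ≈ 8854.9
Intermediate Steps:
(m + 13423)/(c(108) - 18904) + 8856 = (7951 + 13423)/(108 - 18904) + 8856 = 21374/(-18796) + 8856 = 21374*(-1/18796) + 8856 = -10687/9398 + 8856 = 83218001/9398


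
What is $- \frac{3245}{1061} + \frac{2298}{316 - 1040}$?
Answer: $- \frac{2393779}{384082} \approx -6.2325$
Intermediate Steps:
$- \frac{3245}{1061} + \frac{2298}{316 - 1040} = \left(-3245\right) \frac{1}{1061} + \frac{2298}{316 - 1040} = - \frac{3245}{1061} + \frac{2298}{-724} = - \frac{3245}{1061} + 2298 \left(- \frac{1}{724}\right) = - \frac{3245}{1061} - \frac{1149}{362} = - \frac{2393779}{384082}$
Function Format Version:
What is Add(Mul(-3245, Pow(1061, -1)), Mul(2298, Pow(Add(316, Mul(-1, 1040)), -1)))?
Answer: Rational(-2393779, 384082) ≈ -6.2325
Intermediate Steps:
Add(Mul(-3245, Pow(1061, -1)), Mul(2298, Pow(Add(316, Mul(-1, 1040)), -1))) = Add(Mul(-3245, Rational(1, 1061)), Mul(2298, Pow(Add(316, -1040), -1))) = Add(Rational(-3245, 1061), Mul(2298, Pow(-724, -1))) = Add(Rational(-3245, 1061), Mul(2298, Rational(-1, 724))) = Add(Rational(-3245, 1061), Rational(-1149, 362)) = Rational(-2393779, 384082)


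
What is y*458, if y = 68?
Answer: 31144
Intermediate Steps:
y*458 = 68*458 = 31144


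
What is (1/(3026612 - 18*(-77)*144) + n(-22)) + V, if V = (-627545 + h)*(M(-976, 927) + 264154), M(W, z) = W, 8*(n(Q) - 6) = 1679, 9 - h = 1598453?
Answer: -3780013405276626339/6452392 ≈ -5.8583e+11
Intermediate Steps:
h = -1598444 (h = 9 - 1*1598453 = 9 - 1598453 = -1598444)
n(Q) = 1727/8 (n(Q) = 6 + (1/8)*1679 = 6 + 1679/8 = 1727/8)
V = -585831333042 (V = (-627545 - 1598444)*(-976 + 264154) = -2225989*263178 = -585831333042)
(1/(3026612 - 18*(-77)*144) + n(-22)) + V = (1/(3026612 - 18*(-77)*144) + 1727/8) - 585831333042 = (1/(3026612 + 1386*144) + 1727/8) - 585831333042 = (1/(3026612 + 199584) + 1727/8) - 585831333042 = (1/3226196 + 1727/8) - 585831333042 = 1392910125/6452392 - 585831333042 = -3780013405276626339/6452392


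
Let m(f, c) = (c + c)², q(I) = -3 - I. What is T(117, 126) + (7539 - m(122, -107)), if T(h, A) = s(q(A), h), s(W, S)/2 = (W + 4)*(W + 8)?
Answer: -8007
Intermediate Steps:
s(W, S) = 2*(4 + W)*(8 + W) (s(W, S) = 2*((W + 4)*(W + 8)) = 2*((4 + W)*(8 + W)) = 2*(4 + W)*(8 + W))
m(f, c) = 4*c² (m(f, c) = (2*c)² = 4*c²)
T(h, A) = -8 - 24*A + 2*(-3 - A)² (T(h, A) = 64 + 2*(-3 - A)² + 24*(-3 - A) = 64 + 2*(-3 - A)² + (-72 - 24*A) = -8 - 24*A + 2*(-3 - A)²)
T(117, 126) + (7539 - m(122, -107)) = (10 - 12*126 + 2*126²) + (7539 - 4*(-107)²) = (10 - 1512 + 2*15876) + (7539 - 4*11449) = (10 - 1512 + 31752) + (7539 - 1*45796) = 30250 + (7539 - 45796) = 30250 - 38257 = -8007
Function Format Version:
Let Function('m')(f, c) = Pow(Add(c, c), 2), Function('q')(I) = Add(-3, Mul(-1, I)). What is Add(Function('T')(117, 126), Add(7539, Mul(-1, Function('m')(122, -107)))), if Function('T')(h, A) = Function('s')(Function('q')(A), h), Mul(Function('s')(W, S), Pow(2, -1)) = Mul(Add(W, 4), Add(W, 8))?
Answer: -8007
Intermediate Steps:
Function('s')(W, S) = Mul(2, Add(4, W), Add(8, W)) (Function('s')(W, S) = Mul(2, Mul(Add(W, 4), Add(W, 8))) = Mul(2, Mul(Add(4, W), Add(8, W))) = Mul(2, Add(4, W), Add(8, W)))
Function('m')(f, c) = Mul(4, Pow(c, 2)) (Function('m')(f, c) = Pow(Mul(2, c), 2) = Mul(4, Pow(c, 2)))
Function('T')(h, A) = Add(-8, Mul(-24, A), Mul(2, Pow(Add(-3, Mul(-1, A)), 2))) (Function('T')(h, A) = Add(64, Mul(2, Pow(Add(-3, Mul(-1, A)), 2)), Mul(24, Add(-3, Mul(-1, A)))) = Add(64, Mul(2, Pow(Add(-3, Mul(-1, A)), 2)), Add(-72, Mul(-24, A))) = Add(-8, Mul(-24, A), Mul(2, Pow(Add(-3, Mul(-1, A)), 2))))
Add(Function('T')(117, 126), Add(7539, Mul(-1, Function('m')(122, -107)))) = Add(Add(10, Mul(-12, 126), Mul(2, Pow(126, 2))), Add(7539, Mul(-1, Mul(4, Pow(-107, 2))))) = Add(Add(10, -1512, Mul(2, 15876)), Add(7539, Mul(-1, Mul(4, 11449)))) = Add(Add(10, -1512, 31752), Add(7539, Mul(-1, 45796))) = Add(30250, Add(7539, -45796)) = Add(30250, -38257) = -8007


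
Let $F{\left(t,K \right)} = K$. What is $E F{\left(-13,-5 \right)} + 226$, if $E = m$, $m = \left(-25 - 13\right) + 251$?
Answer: $-839$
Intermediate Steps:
$m = 213$ ($m = -38 + 251 = 213$)
$E = 213$
$E F{\left(-13,-5 \right)} + 226 = 213 \left(-5\right) + 226 = -1065 + 226 = -839$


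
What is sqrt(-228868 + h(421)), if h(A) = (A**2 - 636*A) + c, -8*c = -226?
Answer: I*sqrt(1277419)/2 ≈ 565.12*I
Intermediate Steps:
c = 113/4 (c = -1/8*(-226) = 113/4 ≈ 28.250)
h(A) = 113/4 + A**2 - 636*A (h(A) = (A**2 - 636*A) + 113/4 = 113/4 + A**2 - 636*A)
sqrt(-228868 + h(421)) = sqrt(-228868 + (113/4 + 421**2 - 636*421)) = sqrt(-228868 + (113/4 + 177241 - 267756)) = sqrt(-228868 - 361947/4) = sqrt(-1277419/4) = I*sqrt(1277419)/2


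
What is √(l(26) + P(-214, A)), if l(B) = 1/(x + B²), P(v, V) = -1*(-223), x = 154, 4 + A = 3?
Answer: √153625530/830 ≈ 14.933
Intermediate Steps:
A = -1 (A = -4 + 3 = -1)
P(v, V) = 223
l(B) = 1/(154 + B²)
√(l(26) + P(-214, A)) = √(1/(154 + 26²) + 223) = √(1/(154 + 676) + 223) = √(1/830 + 223) = √(185091/830) = √153625530/830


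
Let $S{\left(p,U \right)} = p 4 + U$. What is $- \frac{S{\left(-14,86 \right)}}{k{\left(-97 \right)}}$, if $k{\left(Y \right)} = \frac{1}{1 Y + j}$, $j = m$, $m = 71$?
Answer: $780$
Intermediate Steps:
$j = 71$
$S{\left(p,U \right)} = U + 4 p$ ($S{\left(p,U \right)} = 4 p + U = U + 4 p$)
$k{\left(Y \right)} = \frac{1}{71 + Y}$ ($k{\left(Y \right)} = \frac{1}{1 Y + 71} = \frac{1}{Y + 71} = \frac{1}{71 + Y}$)
$- \frac{S{\left(-14,86 \right)}}{k{\left(-97 \right)}} = - \frac{86 + 4 \left(-14\right)}{\frac{1}{71 - 97}} = - \frac{86 - 56}{\frac{1}{-26}} = - \frac{30}{- \frac{1}{26}} = - 30 \left(-26\right) = \left(-1\right) \left(-780\right) = 780$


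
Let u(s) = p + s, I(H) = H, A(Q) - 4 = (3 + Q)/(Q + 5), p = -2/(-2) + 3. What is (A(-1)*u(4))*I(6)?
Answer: 216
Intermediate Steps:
p = 4 (p = -2*(-½) + 3 = 1 + 3 = 4)
A(Q) = 4 + (3 + Q)/(5 + Q) (A(Q) = 4 + (3 + Q)/(Q + 5) = 4 + (3 + Q)/(5 + Q))
u(s) = 4 + s
(A(-1)*u(4))*I(6) = (((23 + 5*(-1))/(5 - 1))*(4 + 4))*6 = (((23 - 5)/4)*8)*6 = (((¼)*18)*8)*6 = ((9/2)*8)*6 = 36*6 = 216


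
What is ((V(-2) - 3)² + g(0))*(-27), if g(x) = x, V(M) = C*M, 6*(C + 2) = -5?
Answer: -192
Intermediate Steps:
C = -17/6 (C = -2 + (⅙)*(-5) = -2 - ⅚ = -17/6 ≈ -2.8333)
V(M) = -17*M/6
((V(-2) - 3)² + g(0))*(-27) = ((-17/6*(-2) - 3)² + 0)*(-27) = ((17/3 - 3)² + 0)*(-27) = ((8/3)² + 0)*(-27) = (64/9 + 0)*(-27) = (64/9)*(-27) = -192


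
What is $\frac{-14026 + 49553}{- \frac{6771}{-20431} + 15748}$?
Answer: $\frac{725852137}{321754159} \approx 2.2559$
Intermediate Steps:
$\frac{-14026 + 49553}{- \frac{6771}{-20431} + 15748} = \frac{35527}{\left(-6771\right) \left(- \frac{1}{20431}\right) + 15748} = \frac{35527}{\frac{6771}{20431} + 15748} = \frac{35527}{\frac{321754159}{20431}} = 35527 \cdot \frac{20431}{321754159} = \frac{725852137}{321754159}$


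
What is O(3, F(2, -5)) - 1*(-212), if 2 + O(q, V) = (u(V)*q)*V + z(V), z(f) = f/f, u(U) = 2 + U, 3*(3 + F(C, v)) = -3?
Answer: 235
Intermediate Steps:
F(C, v) = -4 (F(C, v) = -3 + (⅓)*(-3) = -3 - 1 = -4)
z(f) = 1
O(q, V) = -1 + V*q*(2 + V) (O(q, V) = -2 + (((2 + V)*q)*V + 1) = -2 + ((q*(2 + V))*V + 1) = -2 + (V*q*(2 + V) + 1) = -2 + (1 + V*q*(2 + V)) = -1 + V*q*(2 + V))
O(3, F(2, -5)) - 1*(-212) = (-1 - 4*3*(2 - 4)) - 1*(-212) = (-1 - 4*3*(-2)) + 212 = (-1 + 24) + 212 = 23 + 212 = 235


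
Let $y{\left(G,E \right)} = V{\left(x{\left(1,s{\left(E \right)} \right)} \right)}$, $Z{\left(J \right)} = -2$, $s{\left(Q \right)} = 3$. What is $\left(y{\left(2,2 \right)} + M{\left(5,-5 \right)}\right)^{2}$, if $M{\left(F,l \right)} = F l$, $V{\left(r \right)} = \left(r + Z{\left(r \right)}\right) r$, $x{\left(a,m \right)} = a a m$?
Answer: $484$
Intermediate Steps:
$x{\left(a,m \right)} = m a^{2}$ ($x{\left(a,m \right)} = a^{2} m = m a^{2}$)
$V{\left(r \right)} = r \left(-2 + r\right)$ ($V{\left(r \right)} = \left(r - 2\right) r = \left(-2 + r\right) r = r \left(-2 + r\right)$)
$y{\left(G,E \right)} = 3$ ($y{\left(G,E \right)} = 3 \cdot 1^{2} \left(-2 + 3 \cdot 1^{2}\right) = 3 \cdot 1 \left(-2 + 3 \cdot 1\right) = 3 \left(-2 + 3\right) = 3 \cdot 1 = 3$)
$\left(y{\left(2,2 \right)} + M{\left(5,-5 \right)}\right)^{2} = \left(3 + 5 \left(-5\right)\right)^{2} = \left(3 - 25\right)^{2} = \left(-22\right)^{2} = 484$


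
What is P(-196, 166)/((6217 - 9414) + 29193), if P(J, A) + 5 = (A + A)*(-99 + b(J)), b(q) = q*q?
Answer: 12721239/25996 ≈ 489.35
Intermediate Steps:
b(q) = q²
P(J, A) = -5 + 2*A*(-99 + J²) (P(J, A) = -5 + (A + A)*(-99 + J²) = -5 + (2*A)*(-99 + J²) = -5 + 2*A*(-99 + J²))
P(-196, 166)/((6217 - 9414) + 29193) = (-5 - 198*166 + 2*166*(-196)²)/((6217 - 9414) + 29193) = (-5 - 32868 + 2*166*38416)/(-3197 + 29193) = (-5 - 32868 + 12754112)/25996 = 12721239*(1/25996) = 12721239/25996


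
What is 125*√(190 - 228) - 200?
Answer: -200 + 125*I*√38 ≈ -200.0 + 770.55*I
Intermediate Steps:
125*√(190 - 228) - 200 = 125*√(-38) - 200 = 125*(I*√38) - 200 = 125*I*√38 - 200 = -200 + 125*I*√38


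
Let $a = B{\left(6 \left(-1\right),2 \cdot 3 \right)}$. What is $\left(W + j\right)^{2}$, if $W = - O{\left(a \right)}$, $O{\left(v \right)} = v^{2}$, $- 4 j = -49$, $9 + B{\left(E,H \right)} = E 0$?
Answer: $\frac{75625}{16} \approx 4726.6$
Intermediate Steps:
$B{\left(E,H \right)} = -9$ ($B{\left(E,H \right)} = -9 + E 0 = -9 + 0 = -9$)
$j = \frac{49}{4}$ ($j = \left(- \frac{1}{4}\right) \left(-49\right) = \frac{49}{4} \approx 12.25$)
$a = -9$
$W = -81$ ($W = - \left(-9\right)^{2} = \left(-1\right) 81 = -81$)
$\left(W + j\right)^{2} = \left(-81 + \frac{49}{4}\right)^{2} = \left(- \frac{275}{4}\right)^{2} = \frac{75625}{16}$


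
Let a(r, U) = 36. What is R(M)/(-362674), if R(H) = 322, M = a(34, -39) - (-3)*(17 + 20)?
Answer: -161/181337 ≈ -0.00088785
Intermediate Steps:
M = 147 (M = 36 - (-3)*(17 + 20) = 36 - (-3)*37 = 36 - 1*(-111) = 36 + 111 = 147)
R(M)/(-362674) = 322/(-362674) = 322*(-1/362674) = -161/181337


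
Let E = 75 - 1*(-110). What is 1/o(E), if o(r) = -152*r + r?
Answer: -1/27935 ≈ -3.5797e-5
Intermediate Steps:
E = 185 (E = 75 + 110 = 185)
o(r) = -151*r
1/o(E) = 1/(-151*185) = 1/(-27935) = -1/27935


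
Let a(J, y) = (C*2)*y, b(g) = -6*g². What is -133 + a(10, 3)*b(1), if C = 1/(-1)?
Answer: -97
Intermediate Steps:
C = -1
a(J, y) = -2*y (a(J, y) = (-1*2)*y = -2*y)
-133 + a(10, 3)*b(1) = -133 + (-2*3)*(-6*1²) = -133 - (-36) = -133 - 6*(-6) = -133 + 36 = -97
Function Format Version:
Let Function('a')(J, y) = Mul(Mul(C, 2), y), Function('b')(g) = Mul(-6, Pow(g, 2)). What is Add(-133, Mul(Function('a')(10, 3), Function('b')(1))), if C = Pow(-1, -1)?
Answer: -97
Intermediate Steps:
C = -1
Function('a')(J, y) = Mul(-2, y) (Function('a')(J, y) = Mul(Mul(-1, 2), y) = Mul(-2, y))
Add(-133, Mul(Function('a')(10, 3), Function('b')(1))) = Add(-133, Mul(Mul(-2, 3), Mul(-6, Pow(1, 2)))) = Add(-133, Mul(-6, Mul(-6, 1))) = Add(-133, Mul(-6, -6)) = Add(-133, 36) = -97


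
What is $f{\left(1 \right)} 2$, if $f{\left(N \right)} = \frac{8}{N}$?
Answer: $16$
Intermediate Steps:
$f{\left(1 \right)} 2 = \frac{8}{1} \cdot 2 = 8 \cdot 1 \cdot 2 = 8 \cdot 2 = 16$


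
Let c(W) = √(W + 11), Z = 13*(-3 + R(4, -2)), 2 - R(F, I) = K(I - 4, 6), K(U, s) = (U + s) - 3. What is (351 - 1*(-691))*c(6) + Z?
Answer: 26 + 1042*√17 ≈ 4322.3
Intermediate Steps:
K(U, s) = -3 + U + s
R(F, I) = 3 - I (R(F, I) = 2 - (-3 + (I - 4) + 6) = 2 - (-3 + (-4 + I) + 6) = 2 - (-1 + I) = 2 + (1 - I) = 3 - I)
Z = 26 (Z = 13*(-3 + (3 - 1*(-2))) = 13*(-3 + (3 + 2)) = 13*(-3 + 5) = 13*2 = 26)
c(W) = √(11 + W)
(351 - 1*(-691))*c(6) + Z = (351 - 1*(-691))*√(11 + 6) + 26 = (351 + 691)*√17 + 26 = 1042*√17 + 26 = 26 + 1042*√17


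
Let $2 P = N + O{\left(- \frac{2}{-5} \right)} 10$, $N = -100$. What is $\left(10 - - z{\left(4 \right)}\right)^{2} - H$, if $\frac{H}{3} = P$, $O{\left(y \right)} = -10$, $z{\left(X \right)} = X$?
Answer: $496$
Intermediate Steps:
$P = -100$ ($P = \frac{-100 - 100}{2} = \frac{1}{2} \left(-200\right) = -100$)
$H = -300$ ($H = 3 \left(-100\right) = -300$)
$\left(10 - - z{\left(4 \right)}\right)^{2} - H = \left(10 + \left(\left(-2\right) 0 + 4\right)\right)^{2} - -300 = \left(10 + \left(0 + 4\right)\right)^{2} + 300 = \left(10 + 4\right)^{2} + 300 = 14^{2} + 300 = 196 + 300 = 496$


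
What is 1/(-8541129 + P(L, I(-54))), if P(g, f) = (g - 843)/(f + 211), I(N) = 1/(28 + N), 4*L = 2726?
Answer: -5485/46848096764 ≈ -1.1708e-7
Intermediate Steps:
L = 1363/2 (L = (¼)*2726 = 1363/2 ≈ 681.50)
P(g, f) = (-843 + g)/(211 + f)
1/(-8541129 + P(L, I(-54))) = 1/(-8541129 + (-843 + 1363/2)/(211 + 1/(28 - 54))) = 1/(-8541129 - 323/2/(211 + 1/(-26))) = 1/(-8541129 - 323/2/(211 - 1/26)) = 1/(-8541129 - 323/2/(5485/26)) = 1/(-8541129 + (26/5485)*(-323/2)) = 1/(-8541129 - 4199/5485) = 1/(-46848096764/5485) = -5485/46848096764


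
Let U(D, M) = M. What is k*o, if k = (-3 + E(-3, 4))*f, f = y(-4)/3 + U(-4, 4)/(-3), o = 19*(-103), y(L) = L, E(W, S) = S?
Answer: 15656/3 ≈ 5218.7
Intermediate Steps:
o = -1957
f = -8/3 (f = -4/3 + 4/(-3) = -4*⅓ + 4*(-⅓) = -4/3 - 4/3 = -8/3 ≈ -2.6667)
k = -8/3 (k = (-3 + 4)*(-8/3) = 1*(-8/3) = -8/3 ≈ -2.6667)
k*o = -8/3*(-1957) = 15656/3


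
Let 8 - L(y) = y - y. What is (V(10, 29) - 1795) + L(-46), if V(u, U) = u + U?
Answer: -1748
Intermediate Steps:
V(u, U) = U + u
L(y) = 8 (L(y) = 8 - (y - y) = 8 - 1*0 = 8 + 0 = 8)
(V(10, 29) - 1795) + L(-46) = ((29 + 10) - 1795) + 8 = (39 - 1795) + 8 = -1756 + 8 = -1748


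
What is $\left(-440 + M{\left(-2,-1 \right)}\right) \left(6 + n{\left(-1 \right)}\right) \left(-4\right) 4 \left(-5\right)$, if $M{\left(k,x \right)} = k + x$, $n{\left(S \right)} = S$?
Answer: $-177200$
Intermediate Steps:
$\left(-440 + M{\left(-2,-1 \right)}\right) \left(6 + n{\left(-1 \right)}\right) \left(-4\right) 4 \left(-5\right) = \left(-440 - 3\right) \left(6 - 1\right) \left(-4\right) 4 \left(-5\right) = \left(-440 - 3\right) 5 \left(\left(-16\right) \left(-5\right)\right) = - 443 \cdot 5 \cdot 80 = \left(-443\right) 400 = -177200$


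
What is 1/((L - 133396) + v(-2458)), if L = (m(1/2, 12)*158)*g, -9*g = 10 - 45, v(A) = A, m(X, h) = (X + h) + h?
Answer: -9/1087201 ≈ -8.2781e-6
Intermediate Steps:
m(X, h) = X + 2*h
g = 35/9 (g = -(10 - 45)/9 = -⅑*(-35) = 35/9 ≈ 3.8889)
L = 135485/9 (L = ((1/2 + 2*12)*158)*(35/9) = ((½ + 24)*158)*(35/9) = ((49/2)*158)*(35/9) = 3871*(35/9) = 135485/9 ≈ 15054.)
1/((L - 133396) + v(-2458)) = 1/((135485/9 - 133396) - 2458) = 1/(-1065079/9 - 2458) = 1/(-1087201/9) = -9/1087201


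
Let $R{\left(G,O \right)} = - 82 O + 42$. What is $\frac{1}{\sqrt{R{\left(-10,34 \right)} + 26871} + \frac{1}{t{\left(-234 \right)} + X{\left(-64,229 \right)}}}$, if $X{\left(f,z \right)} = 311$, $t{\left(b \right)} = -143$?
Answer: $- \frac{168}{680903999} + \frac{141120 \sqrt{965}}{680903999} \approx 0.006438$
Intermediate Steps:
$R{\left(G,O \right)} = 42 - 82 O$
$\frac{1}{\sqrt{R{\left(-10,34 \right)} + 26871} + \frac{1}{t{\left(-234 \right)} + X{\left(-64,229 \right)}}} = \frac{1}{\sqrt{\left(42 - 2788\right) + 26871} + \frac{1}{-143 + 311}} = \frac{1}{\sqrt{\left(42 - 2788\right) + 26871} + \frac{1}{168}} = \frac{1}{\sqrt{-2746 + 26871} + \frac{1}{168}} = \frac{1}{\sqrt{24125} + \frac{1}{168}} = \frac{1}{5 \sqrt{965} + \frac{1}{168}} = \frac{1}{\frac{1}{168} + 5 \sqrt{965}}$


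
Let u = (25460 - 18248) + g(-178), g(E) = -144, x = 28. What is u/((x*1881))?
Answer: 31/231 ≈ 0.13420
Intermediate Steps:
u = 7068 (u = (25460 - 18248) - 144 = 7212 - 144 = 7068)
u/((x*1881)) = 7068/((28*1881)) = 7068/52668 = 7068*(1/52668) = 31/231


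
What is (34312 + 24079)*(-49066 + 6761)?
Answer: -2470231255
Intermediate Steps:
(34312 + 24079)*(-49066 + 6761) = 58391*(-42305) = -2470231255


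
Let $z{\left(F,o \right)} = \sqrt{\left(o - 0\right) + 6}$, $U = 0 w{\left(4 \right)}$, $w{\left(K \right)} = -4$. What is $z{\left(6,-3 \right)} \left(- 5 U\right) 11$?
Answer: $0$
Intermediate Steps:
$U = 0$ ($U = 0 \left(-4\right) = 0$)
$z{\left(F,o \right)} = \sqrt{6 + o}$ ($z{\left(F,o \right)} = \sqrt{\left(o + 0\right) + 6} = \sqrt{o + 6} = \sqrt{6 + o}$)
$z{\left(6,-3 \right)} \left(- 5 U\right) 11 = \sqrt{6 - 3} \left(- 5 \cdot 0\right) 11 = \sqrt{3} \left(\left(-1\right) 0\right) 11 = \sqrt{3} \cdot 0 \cdot 11 = 0 \cdot 11 = 0$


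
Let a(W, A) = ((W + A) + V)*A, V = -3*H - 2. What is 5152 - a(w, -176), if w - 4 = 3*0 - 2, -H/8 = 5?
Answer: -4704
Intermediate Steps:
H = -40 (H = -8*5 = -40)
V = 118 (V = -3*(-40) - 2 = 120 - 2 = 118)
w = 2 (w = 4 + (3*0 - 2) = 4 + (0 - 2) = 4 - 2 = 2)
a(W, A) = A*(118 + A + W) (a(W, A) = ((W + A) + 118)*A = ((A + W) + 118)*A = (118 + A + W)*A = A*(118 + A + W))
5152 - a(w, -176) = 5152 - (-176)*(118 - 176 + 2) = 5152 - (-176)*(-56) = 5152 - 1*9856 = 5152 - 9856 = -4704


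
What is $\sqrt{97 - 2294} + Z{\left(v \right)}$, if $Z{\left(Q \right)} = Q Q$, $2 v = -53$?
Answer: $\frac{2809}{4} + 13 i \sqrt{13} \approx 702.25 + 46.872 i$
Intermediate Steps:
$v = - \frac{53}{2}$ ($v = \frac{1}{2} \left(-53\right) = - \frac{53}{2} \approx -26.5$)
$Z{\left(Q \right)} = Q^{2}$
$\sqrt{97 - 2294} + Z{\left(v \right)} = \sqrt{97 - 2294} + \left(- \frac{53}{2}\right)^{2} = \sqrt{-2197} + \frac{2809}{4} = 13 i \sqrt{13} + \frac{2809}{4} = \frac{2809}{4} + 13 i \sqrt{13}$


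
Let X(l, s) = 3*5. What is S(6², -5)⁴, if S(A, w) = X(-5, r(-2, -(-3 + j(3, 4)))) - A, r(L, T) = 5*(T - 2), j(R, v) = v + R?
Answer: 194481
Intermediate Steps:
j(R, v) = R + v
r(L, T) = -10 + 5*T (r(L, T) = 5*(-2 + T) = -10 + 5*T)
X(l, s) = 15
S(A, w) = 15 - A
S(6², -5)⁴ = (15 - 1*6²)⁴ = (15 - 1*36)⁴ = (15 - 36)⁴ = (-21)⁴ = 194481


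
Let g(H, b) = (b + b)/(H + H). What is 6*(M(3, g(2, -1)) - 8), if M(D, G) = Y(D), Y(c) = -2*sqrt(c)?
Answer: -48 - 12*sqrt(3) ≈ -68.785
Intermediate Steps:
g(H, b) = b/H (g(H, b) = (2*b)/((2*H)) = (2*b)*(1/(2*H)) = b/H)
M(D, G) = -2*sqrt(D)
6*(M(3, g(2, -1)) - 8) = 6*(-2*sqrt(3) - 8) = 6*(-8 - 2*sqrt(3)) = -48 - 12*sqrt(3)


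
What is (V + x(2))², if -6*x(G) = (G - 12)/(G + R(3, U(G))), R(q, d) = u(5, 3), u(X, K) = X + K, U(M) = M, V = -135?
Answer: 654481/36 ≈ 18180.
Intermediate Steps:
u(X, K) = K + X
R(q, d) = 8 (R(q, d) = 3 + 5 = 8)
x(G) = -(-12 + G)/(6*(8 + G)) (x(G) = -(G - 12)/(6*(G + 8)) = -(-12 + G)/(6*(8 + G)))
(V + x(2))² = (-135 + (12 - 1*2)/(6*(8 + 2)))² = (-135 + (⅙)*(12 - 2)/10)² = (-135 + (⅙)*(⅒)*10)² = (-135 + ⅙)² = (-809/6)² = 654481/36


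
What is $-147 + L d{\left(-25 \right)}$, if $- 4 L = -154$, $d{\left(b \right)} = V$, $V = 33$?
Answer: $\frac{2247}{2} \approx 1123.5$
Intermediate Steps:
$d{\left(b \right)} = 33$
$L = \frac{77}{2}$ ($L = \left(- \frac{1}{4}\right) \left(-154\right) = \frac{77}{2} \approx 38.5$)
$-147 + L d{\left(-25 \right)} = -147 + \frac{77}{2} \cdot 33 = -147 + \frac{2541}{2} = \frac{2247}{2}$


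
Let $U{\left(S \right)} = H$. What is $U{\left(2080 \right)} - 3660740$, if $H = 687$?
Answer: $-3660053$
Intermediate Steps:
$U{\left(S \right)} = 687$
$U{\left(2080 \right)} - 3660740 = 687 - 3660740 = -3660053$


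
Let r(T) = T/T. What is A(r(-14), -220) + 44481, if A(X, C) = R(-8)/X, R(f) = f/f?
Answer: 44482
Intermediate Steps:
R(f) = 1
r(T) = 1
A(X, C) = 1/X
A(r(-14), -220) + 44481 = 1/1 + 44481 = 1 + 44481 = 44482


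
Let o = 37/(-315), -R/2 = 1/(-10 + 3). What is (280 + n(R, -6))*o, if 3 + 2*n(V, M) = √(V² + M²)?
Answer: -20609/630 - 37*√442/2205 ≈ -33.065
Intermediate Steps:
R = 2/7 (R = -2/(-10 + 3) = -2/(-7) = -2*(-⅐) = 2/7 ≈ 0.28571)
o = -37/315 (o = 37*(-1/315) = -37/315 ≈ -0.11746)
n(V, M) = -3/2 + √(M² + V²)/2 (n(V, M) = -3/2 + √(V² + M²)/2 = -3/2 + √(M² + V²)/2)
(280 + n(R, -6))*o = (280 + (-3/2 + √((-6)² + (2/7)²)/2))*(-37/315) = (280 + (-3/2 + √(36 + 4/49)/2))*(-37/315) = (280 + (-3/2 + √(1768/49)/2))*(-37/315) = (280 + (-3/2 + (2*√442/7)/2))*(-37/315) = (280 + (-3/2 + √442/7))*(-37/315) = (557/2 + √442/7)*(-37/315) = -20609/630 - 37*√442/2205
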